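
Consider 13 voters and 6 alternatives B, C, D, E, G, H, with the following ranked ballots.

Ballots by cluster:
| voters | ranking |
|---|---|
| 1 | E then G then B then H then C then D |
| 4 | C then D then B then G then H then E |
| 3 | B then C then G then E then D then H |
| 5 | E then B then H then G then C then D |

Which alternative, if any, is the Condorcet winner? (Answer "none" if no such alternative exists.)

B

Check each pair by majority over 13 ballots:
B vs C: 1+3+5 = 9 for B, 4 for C — B by 9–4.
B vs D: B, 9–4.
B vs E: B, 7–6.
B vs G: B preferred on 4+3+5 = 12 ballots; B wins 12–1.
B vs H: B preferred on 1+4+3+5 = 13 ballots; B wins 13–0.
C–D: C 13–0.
C vs E: C, 7–6.
C vs G: C wins 7–6.
C vs H: 4+3 = 7 for C, 6 for H — C by 7–6.
D vs E: 4 for D, 9 for E — E by 9–4.
D–G: G 9–4.
D vs H: 4+3 = 7 for D, 6 for H — D by 7–6.
E–G: G 7–6.
E vs H: E is ranked higher on 1+3+5 = 9 ballots, H on 4. E wins 9–4.
G vs H: G, 8–5.
B wins every pairwise contest, so B is the Condorcet winner.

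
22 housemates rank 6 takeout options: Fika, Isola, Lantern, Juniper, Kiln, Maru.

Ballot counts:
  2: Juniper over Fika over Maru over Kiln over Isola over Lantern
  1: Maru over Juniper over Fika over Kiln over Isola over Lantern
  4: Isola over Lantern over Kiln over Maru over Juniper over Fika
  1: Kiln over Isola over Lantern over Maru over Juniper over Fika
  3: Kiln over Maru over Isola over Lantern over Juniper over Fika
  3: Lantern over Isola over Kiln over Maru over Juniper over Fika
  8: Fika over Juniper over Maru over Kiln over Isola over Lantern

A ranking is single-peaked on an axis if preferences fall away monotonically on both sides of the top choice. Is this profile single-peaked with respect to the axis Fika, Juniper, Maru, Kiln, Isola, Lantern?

yes

Axis positions: Fika=1, Juniper=2, Maru=3, Kiln=4, Isola=5, Lantern=6.
Group 1 (peak Juniper at position 2): ranking walks positions 2-1-3-4-5-6, expanding outward from the peak — single-peaked.
Group 2 (peak Maru at position 3): ranking walks positions 3-2-1-4-5-6, expanding outward from the peak — single-peaked.
Group 3 (peak Isola at position 5): ranking walks positions 5-6-4-3-2-1, expanding outward from the peak — single-peaked.
Group 4 (peak Kiln at position 4): ranking walks positions 4-5-6-3-2-1, expanding outward from the peak — single-peaked.
Group 5 (peak Kiln at position 4): ranking walks positions 4-3-5-6-2-1, expanding outward from the peak — single-peaked.
Group 6 (peak Lantern at position 6): ranking walks positions 6-5-4-3-2-1, expanding outward from the peak — single-peaked.
Group 7 (peak Fika at position 1): ranking walks positions 1-2-3-4-5-6, expanding outward from the peak — single-peaked.
Every ranking is single-peaked on this axis.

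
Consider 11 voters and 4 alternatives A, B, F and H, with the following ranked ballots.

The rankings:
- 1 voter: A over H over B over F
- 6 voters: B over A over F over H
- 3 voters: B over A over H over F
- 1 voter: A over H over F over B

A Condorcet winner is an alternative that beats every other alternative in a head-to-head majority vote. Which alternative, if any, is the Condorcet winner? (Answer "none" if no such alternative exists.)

Head-to-head results (11 voters):
A–B: B 9–2.
A–F: A 11–0.
A vs H: A, 11–0.
B–F: B 10–1.
B vs H: B wins 9–2.
F–H: F 6–5.
B defeats every rival head-to-head and is the Condorcet winner.

B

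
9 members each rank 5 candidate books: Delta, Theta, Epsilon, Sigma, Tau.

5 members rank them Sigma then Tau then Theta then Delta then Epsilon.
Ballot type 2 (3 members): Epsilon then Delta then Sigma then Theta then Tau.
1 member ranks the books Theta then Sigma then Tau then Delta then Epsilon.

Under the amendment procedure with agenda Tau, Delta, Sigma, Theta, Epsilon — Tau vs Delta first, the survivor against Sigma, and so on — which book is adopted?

Sigma

Round 1: Tau vs Delta — 6–3, Tau advances.
Round 2: Tau vs Sigma — 0–9, Sigma advances.
Round 3: Sigma vs Theta — 8–1, Sigma advances.
Round 4: Sigma vs Epsilon — 6–3, Sigma advances.
The agenda winner is Sigma.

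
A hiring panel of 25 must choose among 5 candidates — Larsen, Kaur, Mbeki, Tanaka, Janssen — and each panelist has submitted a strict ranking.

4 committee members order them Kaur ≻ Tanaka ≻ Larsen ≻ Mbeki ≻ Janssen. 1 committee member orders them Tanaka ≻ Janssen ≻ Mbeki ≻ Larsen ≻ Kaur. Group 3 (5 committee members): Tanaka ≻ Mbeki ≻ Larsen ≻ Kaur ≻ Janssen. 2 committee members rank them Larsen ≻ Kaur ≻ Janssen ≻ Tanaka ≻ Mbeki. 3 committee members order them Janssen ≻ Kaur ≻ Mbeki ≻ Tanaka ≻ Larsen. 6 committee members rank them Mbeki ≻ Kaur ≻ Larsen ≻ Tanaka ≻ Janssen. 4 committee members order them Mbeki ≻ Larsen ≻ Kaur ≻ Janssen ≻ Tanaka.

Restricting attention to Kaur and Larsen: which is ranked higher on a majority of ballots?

Ballots ranking Kaur above Larsen: 4 + 3 + 6 = 13.
Ballots ranking Larsen above Kaur: 25 − 13 = 12.
Kaur wins the head-to-head 13–12.

Kaur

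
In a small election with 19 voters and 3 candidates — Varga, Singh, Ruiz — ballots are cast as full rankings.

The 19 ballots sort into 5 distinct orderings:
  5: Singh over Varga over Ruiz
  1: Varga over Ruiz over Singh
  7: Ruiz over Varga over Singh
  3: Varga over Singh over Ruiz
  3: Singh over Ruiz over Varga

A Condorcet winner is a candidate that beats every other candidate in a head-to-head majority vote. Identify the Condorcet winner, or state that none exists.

Head-to-head results (19 voters):
Varga vs Singh: Varga, 11–8.
Varga–Ruiz: Ruiz 10–9.
Singh vs Ruiz: Singh wins 11–8.
Every candidate loses at least once (Varga loses to Ruiz; Singh loses to Varga; Ruiz loses to Singh). The majority relation contains the cycle Varga > Singh > Ruiz > Varga, so there is no Condorcet winner.

none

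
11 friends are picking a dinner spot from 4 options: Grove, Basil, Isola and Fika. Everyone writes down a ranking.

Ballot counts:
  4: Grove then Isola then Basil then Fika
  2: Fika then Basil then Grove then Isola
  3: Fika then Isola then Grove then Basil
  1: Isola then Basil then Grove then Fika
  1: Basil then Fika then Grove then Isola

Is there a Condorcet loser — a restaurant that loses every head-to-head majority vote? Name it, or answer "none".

none

Pairwise majorities:
Grove vs Basil: Grove wins 7–4.
Grove vs Isola: Grove preferred on 4+2+1 = 7 ballots; Grove wins 7–4.
Grove vs Fika: Grove preferred on 4+1 = 5 ballots; Fika wins 6–5.
Basil vs Isola: 2+1 = 3 for Basil, 8 for Isola — Isola by 8–3.
Basil vs Fika: Basil wins 6–5.
Isola–Fika: Fika 6–5.
Each restaurant has at least one pairwise win (Grove beats Basil; Basil beats Fika; Isola beats Basil; Fika beats Grove) — no Condorcet loser.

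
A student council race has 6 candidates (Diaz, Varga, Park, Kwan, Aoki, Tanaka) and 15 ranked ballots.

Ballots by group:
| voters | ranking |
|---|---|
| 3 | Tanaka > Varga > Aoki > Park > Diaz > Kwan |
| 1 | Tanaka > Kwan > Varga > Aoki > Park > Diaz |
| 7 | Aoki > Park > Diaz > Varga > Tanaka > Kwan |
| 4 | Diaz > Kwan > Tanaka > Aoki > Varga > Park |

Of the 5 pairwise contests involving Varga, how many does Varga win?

2

Varga against each rival (15 voters):
Varga–Diaz: Diaz 11–4.
Varga–Park: Varga 8–7.
Varga–Kwan: Varga 10–5.
Varga–Aoki: Aoki 11–4.
Varga vs Tanaka: Varga preferred on 7 ballots; Tanaka wins 8–7.
Varga beats Park, Kwan; loses to Diaz, Aoki, Tanaka — 2 pairwise wins.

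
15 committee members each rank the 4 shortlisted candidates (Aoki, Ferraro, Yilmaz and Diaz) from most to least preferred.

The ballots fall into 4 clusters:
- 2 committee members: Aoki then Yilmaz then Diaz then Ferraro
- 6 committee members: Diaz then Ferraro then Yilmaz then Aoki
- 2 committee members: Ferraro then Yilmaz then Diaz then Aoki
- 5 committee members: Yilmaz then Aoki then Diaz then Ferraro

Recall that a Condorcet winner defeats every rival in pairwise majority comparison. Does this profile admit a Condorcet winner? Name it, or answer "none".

Head-to-head results (15 committee members):
Aoki vs Ferraro: Ferraro, 8–7.
Aoki vs Yilmaz: Yilmaz, 13–2.
Aoki–Diaz: Diaz 8–7.
Ferraro vs Yilmaz: Ferraro wins 8–7.
Ferraro vs Diaz: Diaz, 13–2.
Yilmaz vs Diaz: Yilmaz, 9–6.
Each candidate drops at least one matchup (Aoki loses to Ferraro; Ferraro loses to Diaz; Yilmaz loses to Ferraro; Diaz loses to Yilmaz); the cycle Ferraro beats Yilmaz beats Diaz beats Ferraro rules out a Condorcet winner.

none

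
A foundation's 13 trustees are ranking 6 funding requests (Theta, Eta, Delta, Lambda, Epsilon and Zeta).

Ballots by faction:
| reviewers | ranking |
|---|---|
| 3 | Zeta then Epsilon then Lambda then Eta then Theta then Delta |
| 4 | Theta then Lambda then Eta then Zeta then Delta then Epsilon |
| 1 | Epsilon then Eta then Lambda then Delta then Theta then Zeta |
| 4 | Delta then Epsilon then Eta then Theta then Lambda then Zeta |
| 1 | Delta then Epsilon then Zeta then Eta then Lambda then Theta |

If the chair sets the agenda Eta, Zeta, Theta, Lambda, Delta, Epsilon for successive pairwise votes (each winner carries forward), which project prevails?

Epsilon

Round 1: Eta vs Zeta — 9–4, Eta advances.
Round 2: Eta vs Theta — 9–4, Eta advances.
Round 3: Eta vs Lambda — 6–7, Lambda advances.
Round 4: Lambda vs Delta — 8–5, Lambda advances.
Round 5: Lambda vs Epsilon — 4–9, Epsilon advances.
The agenda winner is Epsilon.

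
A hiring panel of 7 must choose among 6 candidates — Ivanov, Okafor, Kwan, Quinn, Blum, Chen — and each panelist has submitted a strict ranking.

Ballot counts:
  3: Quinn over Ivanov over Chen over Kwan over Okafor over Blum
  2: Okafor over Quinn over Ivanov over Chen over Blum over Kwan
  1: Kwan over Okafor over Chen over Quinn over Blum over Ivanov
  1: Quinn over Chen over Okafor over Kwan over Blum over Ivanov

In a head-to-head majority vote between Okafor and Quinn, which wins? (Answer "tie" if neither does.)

Quinn

Ballots ranking Okafor above Quinn: 2 + 1 = 3.
Ballots ranking Quinn above Okafor: 7 − 3 = 4.
Quinn wins the head-to-head 4–3.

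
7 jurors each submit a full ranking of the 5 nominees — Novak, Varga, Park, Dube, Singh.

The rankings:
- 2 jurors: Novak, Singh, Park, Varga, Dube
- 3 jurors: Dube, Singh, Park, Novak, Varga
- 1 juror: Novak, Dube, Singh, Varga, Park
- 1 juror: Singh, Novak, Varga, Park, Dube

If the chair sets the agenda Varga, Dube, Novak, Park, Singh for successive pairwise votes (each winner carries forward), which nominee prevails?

Singh

Round 1: Varga vs Dube — 3–4, Dube advances.
Round 2: Dube vs Novak — 3–4, Novak advances.
Round 3: Novak vs Park — 4–3, Novak advances.
Round 4: Novak vs Singh — 3–4, Singh advances.
The agenda winner is Singh.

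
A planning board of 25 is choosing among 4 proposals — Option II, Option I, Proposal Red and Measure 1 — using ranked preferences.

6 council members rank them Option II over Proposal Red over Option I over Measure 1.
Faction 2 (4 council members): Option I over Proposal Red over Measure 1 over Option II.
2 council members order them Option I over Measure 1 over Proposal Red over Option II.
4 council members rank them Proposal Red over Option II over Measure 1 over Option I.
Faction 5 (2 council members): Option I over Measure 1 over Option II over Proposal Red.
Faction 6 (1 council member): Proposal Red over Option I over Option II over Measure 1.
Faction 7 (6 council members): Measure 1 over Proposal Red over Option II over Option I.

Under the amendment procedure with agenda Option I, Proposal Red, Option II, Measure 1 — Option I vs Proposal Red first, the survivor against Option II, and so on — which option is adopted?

Round 1: Option I vs Proposal Red — 8–17, Proposal Red advances.
Round 2: Proposal Red vs Option II — 17–8, Proposal Red advances.
Round 3: Proposal Red vs Measure 1 — 15–10, Proposal Red advances.
The agenda winner is Proposal Red.

Proposal Red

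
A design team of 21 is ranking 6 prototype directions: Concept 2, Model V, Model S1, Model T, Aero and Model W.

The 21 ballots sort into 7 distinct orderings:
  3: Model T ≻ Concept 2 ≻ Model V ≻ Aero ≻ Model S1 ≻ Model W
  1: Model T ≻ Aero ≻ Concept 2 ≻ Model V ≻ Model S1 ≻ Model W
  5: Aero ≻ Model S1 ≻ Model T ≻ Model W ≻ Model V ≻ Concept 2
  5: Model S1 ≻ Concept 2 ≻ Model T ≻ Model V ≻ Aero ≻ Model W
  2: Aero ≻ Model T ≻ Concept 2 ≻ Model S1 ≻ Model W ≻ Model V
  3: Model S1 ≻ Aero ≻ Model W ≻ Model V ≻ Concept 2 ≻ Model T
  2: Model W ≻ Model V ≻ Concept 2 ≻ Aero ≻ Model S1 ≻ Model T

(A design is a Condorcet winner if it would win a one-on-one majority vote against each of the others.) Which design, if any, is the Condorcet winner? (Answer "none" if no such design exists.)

Head-to-head results (21 engineers):
Concept 2 vs Model V: Concept 2, 11–10.
Concept 2–Model S1: Model S1 13–8.
Concept 2 vs Model T: Model T, 11–10.
Concept 2 vs Aero: Aero, 11–10.
Concept 2–Model W: Concept 2 11–10.
Model V vs Model S1: Model S1, 15–6.
Model V–Model T: Model T 16–5.
Model V–Aero: Aero 11–10.
Model V vs Model W: Model W, 12–9.
Model S1 vs Model T: Model S1 wins 15–6.
Model S1–Aero: Aero 13–8.
Model S1 vs Model W: Model S1, 19–2.
Model T vs Aero: Aero wins 12–9.
Model T vs Model W: Model T, 16–5.
Aero vs Model W: Aero wins 19–2.
Aero defeats every rival head-to-head and is the Condorcet winner.

Aero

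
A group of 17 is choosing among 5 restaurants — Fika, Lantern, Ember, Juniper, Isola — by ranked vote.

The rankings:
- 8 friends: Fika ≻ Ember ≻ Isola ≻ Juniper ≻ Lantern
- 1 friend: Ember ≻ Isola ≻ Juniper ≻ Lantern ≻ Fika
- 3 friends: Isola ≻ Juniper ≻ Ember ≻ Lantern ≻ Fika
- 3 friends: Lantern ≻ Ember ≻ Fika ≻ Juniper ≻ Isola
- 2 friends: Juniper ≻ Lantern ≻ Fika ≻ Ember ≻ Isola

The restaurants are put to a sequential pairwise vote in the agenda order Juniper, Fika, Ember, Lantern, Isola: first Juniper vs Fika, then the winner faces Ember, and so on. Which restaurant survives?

Isola

Round 1: Juniper vs Fika — 6–11, Fika advances.
Round 2: Fika vs Ember — 10–7, Fika advances.
Round 3: Fika vs Lantern — 8–9, Lantern advances.
Round 4: Lantern vs Isola — 5–12, Isola advances.
Isola survives the agenda.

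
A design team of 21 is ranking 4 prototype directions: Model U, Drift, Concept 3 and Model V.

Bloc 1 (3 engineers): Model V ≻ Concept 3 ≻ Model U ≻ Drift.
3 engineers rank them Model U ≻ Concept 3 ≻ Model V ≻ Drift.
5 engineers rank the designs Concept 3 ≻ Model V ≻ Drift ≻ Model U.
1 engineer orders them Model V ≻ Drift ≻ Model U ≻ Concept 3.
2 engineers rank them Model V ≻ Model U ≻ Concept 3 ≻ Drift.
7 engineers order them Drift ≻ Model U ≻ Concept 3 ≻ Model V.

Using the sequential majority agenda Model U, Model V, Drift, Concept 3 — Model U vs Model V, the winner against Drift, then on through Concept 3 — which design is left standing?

Round 1: Model U vs Model V — 10–11, Model V advances.
Round 2: Model V vs Drift — 14–7, Model V advances.
Round 3: Model V vs Concept 3 — 6–15, Concept 3 advances.
The agenda winner is Concept 3.

Concept 3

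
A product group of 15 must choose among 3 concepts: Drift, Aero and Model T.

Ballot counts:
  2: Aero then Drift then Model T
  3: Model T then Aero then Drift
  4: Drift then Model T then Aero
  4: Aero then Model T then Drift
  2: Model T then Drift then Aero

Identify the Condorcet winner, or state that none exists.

Model T

Pairwise majorities:
Drift vs Aero: 6 to 9, Aero.
Drift vs Model T: Drift preferred on 2+4 = 6 ballots; Model T wins 9–6.
Aero vs Model T: Aero preferred on 2+4 = 6 ballots; Model T wins 9–6.
Only Model T has no losses; Model T is the Condorcet winner.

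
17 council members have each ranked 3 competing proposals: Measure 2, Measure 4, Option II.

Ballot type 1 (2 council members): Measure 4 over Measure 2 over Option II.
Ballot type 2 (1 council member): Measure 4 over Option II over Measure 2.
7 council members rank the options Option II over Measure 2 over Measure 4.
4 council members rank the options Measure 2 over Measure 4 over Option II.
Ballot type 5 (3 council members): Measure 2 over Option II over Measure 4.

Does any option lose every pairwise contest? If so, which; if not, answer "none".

Measure 4

Head-to-head results (17 council members):
Measure 2 vs Measure 4: Measure 2 is ranked higher on 7+4+3 = 14 ballots, Measure 4 on 3. Measure 2 wins 14–3.
Measure 2–Option II: Measure 2 9–8.
Measure 4–Option II: Option II 10–7.
Measure 4 is beaten in every head-to-head and is the Condorcet loser.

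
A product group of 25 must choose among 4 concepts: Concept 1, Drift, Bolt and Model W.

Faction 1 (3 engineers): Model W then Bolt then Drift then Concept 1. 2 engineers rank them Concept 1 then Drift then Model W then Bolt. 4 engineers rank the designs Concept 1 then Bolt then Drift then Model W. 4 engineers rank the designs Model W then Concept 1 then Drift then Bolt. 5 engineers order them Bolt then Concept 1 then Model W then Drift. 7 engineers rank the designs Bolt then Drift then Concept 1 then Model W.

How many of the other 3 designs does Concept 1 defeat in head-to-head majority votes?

Concept 1 against each rival (25 engineers):
Concept 1 vs Drift: Concept 1 wins 15–10.
Concept 1 vs Bolt: Concept 1 preferred on 2+4+4 = 10 ballots; Bolt wins 15–10.
Concept 1 vs Model W: Concept 1 wins 18–7.
Concept 1 beats Drift, Model W; loses to Bolt — 2 pairwise wins.

2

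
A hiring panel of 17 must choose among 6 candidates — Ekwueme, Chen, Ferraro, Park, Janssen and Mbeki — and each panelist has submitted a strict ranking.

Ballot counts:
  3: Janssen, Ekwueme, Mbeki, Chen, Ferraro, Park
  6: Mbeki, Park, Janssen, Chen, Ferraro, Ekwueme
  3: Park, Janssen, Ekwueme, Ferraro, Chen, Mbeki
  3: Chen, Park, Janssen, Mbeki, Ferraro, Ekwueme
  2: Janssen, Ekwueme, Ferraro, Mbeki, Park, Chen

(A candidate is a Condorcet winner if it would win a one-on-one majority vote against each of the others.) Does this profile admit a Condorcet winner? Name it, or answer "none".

none

Check each pair by majority over 17 ballots:
Ekwueme vs Chen: 3+3+2 = 8 for Ekwueme, 9 for Chen — Chen by 9–8.
Ekwueme vs Ferraro: Ekwueme is ranked higher on 3+3+2 = 8 ballots, Ferraro on 9. Ferraro wins 9–8.
Ekwueme vs Park: Ekwueme preferred on 3+2 = 5 ballots; Park wins 12–5.
Ekwueme vs Janssen: 0 for Ekwueme, 17 for Janssen — Janssen by 17–0.
Ekwueme vs Mbeki: 8 to 9, Mbeki.
Chen vs Ferraro: Chen preferred on 3+6+3 = 12 ballots; Chen wins 12–5.
Chen vs Park: 3+3 = 6 for Chen, 11 for Park — Park by 11–6.
Chen vs Janssen: Chen is ranked higher on 3 ballots, Janssen on 14. Janssen wins 14–3.
Chen vs Mbeki: Chen is ranked higher on 3+3 = 6 ballots, Mbeki on 11. Mbeki wins 11–6.
Ferraro vs Park: 3+2 = 5 for Ferraro, 12 for Park — Park by 12–5.
Ferraro vs Janssen: 0 for Ferraro, 17 for Janssen — Janssen by 17–0.
Ferraro vs Mbeki: Ferraro is ranked higher on 3+2 = 5 ballots, Mbeki on 12. Mbeki wins 12–5.
Park vs Janssen: 12 to 5, Park.
Park vs Mbeki: Park preferred on 3+3 = 6 ballots; Mbeki wins 11–6.
Janssen vs Mbeki: 11 to 6, Janssen.
Each candidate drops at least one matchup (Ekwueme loses to Chen; Chen loses to Park; Ferraro loses to Chen; Park loses to Mbeki; Janssen loses to Park; Mbeki loses to Janssen); the cycle Park beats Janssen beats Mbeki beats Park rules out a Condorcet winner.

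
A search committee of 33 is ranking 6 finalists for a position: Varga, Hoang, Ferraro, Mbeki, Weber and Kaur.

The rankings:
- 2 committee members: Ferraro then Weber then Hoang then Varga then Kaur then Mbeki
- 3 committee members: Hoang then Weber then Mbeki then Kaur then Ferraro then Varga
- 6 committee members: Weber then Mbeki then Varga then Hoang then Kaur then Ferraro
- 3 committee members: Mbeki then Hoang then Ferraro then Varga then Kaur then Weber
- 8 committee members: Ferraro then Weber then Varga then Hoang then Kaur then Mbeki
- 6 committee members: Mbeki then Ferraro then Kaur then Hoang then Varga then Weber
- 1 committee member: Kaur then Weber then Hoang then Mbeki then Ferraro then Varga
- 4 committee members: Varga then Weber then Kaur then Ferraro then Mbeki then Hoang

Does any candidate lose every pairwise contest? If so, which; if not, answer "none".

Head-to-head results (33 committee members):
Varga vs Hoang: Varga preferred on 6+8+4 = 18 ballots; Varga wins 18–15.
Varga vs Ferraro: 6+4 = 10 for Varga, 23 for Ferraro — Ferraro by 23–10.
Varga vs Mbeki: 14 to 19, Mbeki.
Varga vs Weber: Weber, 20–13.
Varga–Kaur: Varga 23–10.
Hoang vs Ferraro: 3+6+3+1 = 13 for Hoang, 20 for Ferraro — Ferraro by 20–13.
Hoang–Mbeki: Mbeki 19–14.
Hoang vs Weber: 12 to 21, Weber.
Hoang–Kaur: Hoang 22–11.
Ferraro vs Mbeki: Ferraro preferred on 2+8+4 = 14 ballots; Mbeki wins 19–14.
Ferraro–Weber: Ferraro 19–14.
Ferraro vs Kaur: Ferraro preferred on 2+3+8+6 = 19 ballots; Ferraro wins 19–14.
Mbeki vs Weber: Weber wins 24–9.
Mbeki vs Kaur: Mbeki is ranked higher on 3+6+3+6 = 18 ballots, Kaur on 15. Mbeki wins 18–15.
Weber–Kaur: Weber 23–10.
Kaur loses to every other candidate — it is the Condorcet loser.

Kaur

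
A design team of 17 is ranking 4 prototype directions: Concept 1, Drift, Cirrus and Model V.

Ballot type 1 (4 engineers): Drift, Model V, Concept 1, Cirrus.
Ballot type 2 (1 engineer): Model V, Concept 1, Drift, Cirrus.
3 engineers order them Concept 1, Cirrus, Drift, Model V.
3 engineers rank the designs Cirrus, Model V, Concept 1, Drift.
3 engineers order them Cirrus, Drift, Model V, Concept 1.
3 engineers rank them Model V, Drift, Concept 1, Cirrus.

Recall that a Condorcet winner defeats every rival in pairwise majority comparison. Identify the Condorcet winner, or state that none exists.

Check each pair by majority over 17 ballots:
Concept 1–Drift: Drift 10–7.
Concept 1 vs Cirrus: Concept 1 wins 11–6.
Concept 1 vs Model V: Model V wins 14–3.
Drift vs Cirrus: Cirrus wins 9–8.
Drift vs Model V: Drift wins 10–7.
Cirrus–Model V: Cirrus 9–8.
No design is unbeaten: Concept 1 loses to Drift; Drift loses to Cirrus; Cirrus loses to Concept 1; Model V loses to Drift. In particular Concept 1 → Cirrus → Drift → Concept 1 is a majority cycle — no Condorcet winner exists.

none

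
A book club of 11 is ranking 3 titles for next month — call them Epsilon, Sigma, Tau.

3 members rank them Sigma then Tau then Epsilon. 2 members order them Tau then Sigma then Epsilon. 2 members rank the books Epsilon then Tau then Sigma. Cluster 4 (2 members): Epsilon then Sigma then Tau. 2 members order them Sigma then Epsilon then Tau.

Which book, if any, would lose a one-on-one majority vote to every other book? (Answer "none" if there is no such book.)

Tau

Pairwise majorities:
Epsilon vs Sigma: Sigma wins 7–4.
Epsilon vs Tau: Epsilon, 6–5.
Sigma vs Tau: 3+2+2 = 7 for Sigma, 4 for Tau — Sigma by 7–4.
Tau is beaten in every head-to-head and is the Condorcet loser.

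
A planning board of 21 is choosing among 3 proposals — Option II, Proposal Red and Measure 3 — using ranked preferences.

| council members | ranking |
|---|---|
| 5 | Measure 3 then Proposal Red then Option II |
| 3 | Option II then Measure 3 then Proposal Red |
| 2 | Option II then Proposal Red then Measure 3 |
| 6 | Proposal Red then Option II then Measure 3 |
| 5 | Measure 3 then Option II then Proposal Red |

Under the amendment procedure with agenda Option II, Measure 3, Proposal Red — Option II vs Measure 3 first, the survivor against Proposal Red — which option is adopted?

Proposal Red

Round 1: Option II vs Measure 3 — 11–10, Option II advances.
Round 2: Option II vs Proposal Red — 10–11, Proposal Red advances.
Proposal Red survives the agenda.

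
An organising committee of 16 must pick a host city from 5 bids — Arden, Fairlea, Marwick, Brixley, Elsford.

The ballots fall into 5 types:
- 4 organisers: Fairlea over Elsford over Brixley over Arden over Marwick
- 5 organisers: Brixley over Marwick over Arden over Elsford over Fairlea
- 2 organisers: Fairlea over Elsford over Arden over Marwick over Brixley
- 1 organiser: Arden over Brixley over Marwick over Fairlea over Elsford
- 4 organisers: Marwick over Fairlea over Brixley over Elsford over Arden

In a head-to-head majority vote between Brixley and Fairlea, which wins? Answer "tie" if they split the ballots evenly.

Fairlea

Ballots ranking Brixley above Fairlea: 5 + 1 = 6.
Ballots ranking Fairlea above Brixley: 16 − 6 = 10.
Fairlea wins the head-to-head 10–6.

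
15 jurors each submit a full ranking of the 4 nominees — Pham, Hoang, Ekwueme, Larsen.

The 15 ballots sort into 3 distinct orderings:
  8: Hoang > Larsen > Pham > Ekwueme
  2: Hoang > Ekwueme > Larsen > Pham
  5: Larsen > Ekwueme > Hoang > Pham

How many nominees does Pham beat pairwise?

1

Pham against each rival (15 jurors):
Pham vs Hoang: 0 to 15, Hoang.
Pham–Ekwueme: Pham 8–7.
Pham–Larsen: Larsen 15–0.
Pham beats Ekwueme; loses to Hoang, Larsen — 1 pairwise win.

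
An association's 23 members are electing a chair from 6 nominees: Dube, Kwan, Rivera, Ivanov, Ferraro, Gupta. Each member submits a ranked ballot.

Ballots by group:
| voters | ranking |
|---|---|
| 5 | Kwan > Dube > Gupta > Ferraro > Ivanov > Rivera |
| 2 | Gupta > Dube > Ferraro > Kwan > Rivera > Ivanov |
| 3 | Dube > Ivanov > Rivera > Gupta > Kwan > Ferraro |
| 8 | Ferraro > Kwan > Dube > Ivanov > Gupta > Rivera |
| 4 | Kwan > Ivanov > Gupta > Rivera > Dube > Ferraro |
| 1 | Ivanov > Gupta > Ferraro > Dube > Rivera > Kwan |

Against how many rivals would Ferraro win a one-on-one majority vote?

Ferraro against each rival (23 voters):
Ferraro–Dube: Dube 14–9.
Ferraro vs Kwan: Kwan, 12–11.
Ferraro vs Rivera: 5+2+8+1 = 16 for Ferraro, 7 for Rivera — Ferraro by 16–7.
Ferraro vs Ivanov: Ferraro, 15–8.
Ferraro–Gupta: Gupta 15–8.
Ferraro beats Rivera, Ivanov; loses to Dube, Kwan, Gupta — 2 pairwise wins.

2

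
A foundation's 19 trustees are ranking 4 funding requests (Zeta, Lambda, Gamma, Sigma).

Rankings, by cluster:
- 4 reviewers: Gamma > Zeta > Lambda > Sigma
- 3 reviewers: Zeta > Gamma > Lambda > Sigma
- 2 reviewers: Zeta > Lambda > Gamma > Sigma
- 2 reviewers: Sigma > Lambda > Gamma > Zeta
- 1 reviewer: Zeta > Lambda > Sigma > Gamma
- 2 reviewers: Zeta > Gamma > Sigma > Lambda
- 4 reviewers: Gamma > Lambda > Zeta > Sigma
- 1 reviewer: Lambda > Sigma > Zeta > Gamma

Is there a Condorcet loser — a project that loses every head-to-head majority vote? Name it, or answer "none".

Head-to-head results (19 reviewers):
Zeta vs Lambda: Zeta, 12–7.
Zeta vs Gamma: Gamma wins 10–9.
Zeta vs Sigma: Zeta wins 16–3.
Lambda vs Gamma: 2+2+1+1 = 6 for Lambda, 13 for Gamma — Gamma by 13–6.
Lambda vs Sigma: 15 to 4, Lambda.
Gamma vs Sigma: Gamma, 15–4.
Sigma loses to every other project — it is the Condorcet loser.

Sigma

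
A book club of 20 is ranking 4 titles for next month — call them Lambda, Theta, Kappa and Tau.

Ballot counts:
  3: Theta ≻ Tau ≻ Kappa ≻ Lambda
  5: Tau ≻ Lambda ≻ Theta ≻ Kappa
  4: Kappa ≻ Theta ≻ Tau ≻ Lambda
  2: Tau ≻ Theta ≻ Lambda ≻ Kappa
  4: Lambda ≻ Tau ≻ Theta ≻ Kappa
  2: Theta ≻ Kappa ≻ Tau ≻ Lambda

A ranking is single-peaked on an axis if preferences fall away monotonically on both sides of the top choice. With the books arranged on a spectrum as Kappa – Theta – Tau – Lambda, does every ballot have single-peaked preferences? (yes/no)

yes

Axis positions: Kappa=1, Theta=2, Tau=3, Lambda=4.
Ballot type 1 (peak Theta at position 2): ranking walks positions 2-3-1-4, expanding outward from the peak — single-peaked.
Ballot type 2 (peak Tau at position 3): ranking walks positions 3-4-2-1, expanding outward from the peak — single-peaked.
Ballot type 3 (peak Kappa at position 1): ranking walks positions 1-2-3-4, expanding outward from the peak — single-peaked.
Ballot type 4 (peak Tau at position 3): ranking walks positions 3-2-4-1, expanding outward from the peak — single-peaked.
Ballot type 5 (peak Lambda at position 4): ranking walks positions 4-3-2-1, expanding outward from the peak — single-peaked.
Ballot type 6 (peak Theta at position 2): ranking walks positions 2-1-3-4, expanding outward from the peak — single-peaked.
Every ranking is single-peaked on this axis.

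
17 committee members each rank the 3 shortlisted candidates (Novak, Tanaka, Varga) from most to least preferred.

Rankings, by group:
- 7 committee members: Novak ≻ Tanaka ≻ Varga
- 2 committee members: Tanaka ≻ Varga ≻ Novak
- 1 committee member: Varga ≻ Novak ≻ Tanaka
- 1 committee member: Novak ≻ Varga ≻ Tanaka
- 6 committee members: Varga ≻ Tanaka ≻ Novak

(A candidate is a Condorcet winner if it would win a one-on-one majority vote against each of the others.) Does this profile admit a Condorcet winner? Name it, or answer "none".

none

Head-to-head results (17 committee members):
Novak–Tanaka: Novak 9–8.
Novak vs Varga: Varga, 9–8.
Tanaka–Varga: Tanaka 9–8.
Each candidate drops at least one matchup (Novak loses to Varga; Tanaka loses to Novak; Varga loses to Tanaka); the cycle Novak beats Tanaka beats Varga beats Novak rules out a Condorcet winner.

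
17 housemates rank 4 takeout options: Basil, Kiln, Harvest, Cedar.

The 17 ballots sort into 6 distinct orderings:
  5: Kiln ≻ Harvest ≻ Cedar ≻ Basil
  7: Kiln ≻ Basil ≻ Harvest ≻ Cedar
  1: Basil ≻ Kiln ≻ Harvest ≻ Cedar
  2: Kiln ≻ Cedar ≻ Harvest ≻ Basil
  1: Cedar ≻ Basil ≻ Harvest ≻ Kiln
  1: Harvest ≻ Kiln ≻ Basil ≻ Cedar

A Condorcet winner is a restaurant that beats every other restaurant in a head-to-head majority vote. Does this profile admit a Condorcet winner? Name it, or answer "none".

Check each pair by majority over 17 ballots:
Basil–Kiln: Kiln 15–2.
Basil vs Harvest: Basil, 9–8.
Basil–Cedar: Basil 9–8.
Kiln–Harvest: Kiln 15–2.
Kiln vs Cedar: Kiln wins 16–1.
Harvest vs Cedar: Harvest wins 14–3.
Kiln wins every pairwise contest, so Kiln is the Condorcet winner.

Kiln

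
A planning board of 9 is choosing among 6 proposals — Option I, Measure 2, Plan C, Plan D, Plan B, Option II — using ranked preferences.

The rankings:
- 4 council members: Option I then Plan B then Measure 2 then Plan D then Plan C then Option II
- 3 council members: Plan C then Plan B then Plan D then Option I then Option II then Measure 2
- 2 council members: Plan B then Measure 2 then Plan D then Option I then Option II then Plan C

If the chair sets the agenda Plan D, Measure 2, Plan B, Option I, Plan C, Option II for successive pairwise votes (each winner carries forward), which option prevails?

Round 1: Plan D vs Measure 2 — 3–6, Measure 2 advances.
Round 2: Measure 2 vs Plan B — 0–9, Plan B advances.
Round 3: Plan B vs Option I — 5–4, Plan B advances.
Round 4: Plan B vs Plan C — 6–3, Plan B advances.
Round 5: Plan B vs Option II — 9–0, Plan B advances.
The agenda winner is Plan B.

Plan B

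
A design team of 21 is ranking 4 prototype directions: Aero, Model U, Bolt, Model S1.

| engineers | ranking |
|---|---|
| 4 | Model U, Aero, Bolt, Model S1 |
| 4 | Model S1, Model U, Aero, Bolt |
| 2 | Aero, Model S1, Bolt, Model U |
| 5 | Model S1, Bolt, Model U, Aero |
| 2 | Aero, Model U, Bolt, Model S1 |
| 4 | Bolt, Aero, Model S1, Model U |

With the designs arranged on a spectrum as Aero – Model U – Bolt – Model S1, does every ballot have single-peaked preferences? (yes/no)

Axis positions: Aero=1, Model U=2, Bolt=3, Model S1=4.
Faction 1 (peak Model U at position 2): ranking walks positions 2-1-3-4, expanding outward from the peak — single-peaked.
Faction 2: ranking walks positions 4-2-1-3; Model U is ranked above Bolt even though Bolt lies between Model U and the peak Model S1 on the axis — preferences dip and rise again. Not single-peaked.
Faction 3: ranking walks positions 1-4-3-2; Model S1 is ranked above Model U even though Model U lies between Model S1 and the peak Aero on the axis — preferences dip and rise again. Not single-peaked.
Faction 4 (peak Model S1 at position 4): ranking walks positions 4-3-2-1, expanding outward from the peak — single-peaked.
Faction 5 (peak Aero at position 1): ranking walks positions 1-2-3-4, expanding outward from the peak — single-peaked.
Faction 6: ranking walks positions 3-1-4-2; Aero is ranked above Model U even though Model U lies between Aero and the peak Bolt on the axis — preferences dip and rise again. Not single-peaked.
Faction 2 violates single-peakedness, so the profile is not single-peaked on this axis.

no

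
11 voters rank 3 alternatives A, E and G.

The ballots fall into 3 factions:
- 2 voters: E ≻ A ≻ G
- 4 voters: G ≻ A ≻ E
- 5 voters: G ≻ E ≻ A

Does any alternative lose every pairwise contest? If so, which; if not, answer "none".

A

Head-to-head results (11 voters):
A vs E: E wins 7–4.
A vs G: A is ranked higher on 2 ballots, G on 9. G wins 9–2.
E vs G: 2 for E, 9 for G — G by 9–2.
Only A has no wins; A is the Condorcet loser.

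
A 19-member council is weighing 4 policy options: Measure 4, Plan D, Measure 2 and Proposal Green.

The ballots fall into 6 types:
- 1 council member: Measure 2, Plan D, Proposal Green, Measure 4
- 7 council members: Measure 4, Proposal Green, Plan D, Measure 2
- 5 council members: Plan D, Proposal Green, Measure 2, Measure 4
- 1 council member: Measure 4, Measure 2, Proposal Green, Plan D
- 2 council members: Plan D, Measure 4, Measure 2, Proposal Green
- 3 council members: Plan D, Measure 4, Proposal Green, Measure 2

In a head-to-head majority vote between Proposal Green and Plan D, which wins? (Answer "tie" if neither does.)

Ballots ranking Proposal Green above Plan D: 7 + 1 = 8.
Ballots ranking Plan D above Proposal Green: 19 − 8 = 11.
Plan D wins the head-to-head 11–8.

Plan D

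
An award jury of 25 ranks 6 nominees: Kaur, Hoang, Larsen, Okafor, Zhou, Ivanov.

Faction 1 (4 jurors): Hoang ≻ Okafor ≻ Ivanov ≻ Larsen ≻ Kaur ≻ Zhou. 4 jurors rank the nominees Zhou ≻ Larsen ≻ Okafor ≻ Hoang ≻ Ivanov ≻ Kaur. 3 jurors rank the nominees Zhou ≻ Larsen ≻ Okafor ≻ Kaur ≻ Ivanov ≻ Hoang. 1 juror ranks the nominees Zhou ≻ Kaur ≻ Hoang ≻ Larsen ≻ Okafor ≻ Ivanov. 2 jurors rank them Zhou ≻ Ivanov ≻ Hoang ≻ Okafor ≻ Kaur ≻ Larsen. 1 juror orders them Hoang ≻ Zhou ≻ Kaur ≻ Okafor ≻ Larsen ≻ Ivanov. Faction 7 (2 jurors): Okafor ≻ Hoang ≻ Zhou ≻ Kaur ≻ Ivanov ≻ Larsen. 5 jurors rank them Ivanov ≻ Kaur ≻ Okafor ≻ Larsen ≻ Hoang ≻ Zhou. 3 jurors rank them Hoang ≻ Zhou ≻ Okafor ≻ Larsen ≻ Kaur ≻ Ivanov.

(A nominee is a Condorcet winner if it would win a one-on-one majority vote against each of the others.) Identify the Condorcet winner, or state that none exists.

none

Check each pair by majority over 25 ballots:
Kaur vs Hoang: Kaur is ranked higher on 3+1+5 = 9 ballots, Hoang on 16. Hoang wins 16–9.
Kaur–Larsen: Larsen 14–11.
Kaur vs Okafor: Kaur is ranked higher on 1+1+5 = 7 ballots, Okafor on 18. Okafor wins 18–7.
Kaur vs Zhou: Kaur preferred on 4+5 = 9 ballots; Zhou wins 16–9.
Kaur vs Ivanov: Kaur preferred on 3+1+1+2+3 = 10 ballots; Ivanov wins 15–10.
Hoang–Larsen: Hoang 13–12.
Hoang vs Okafor: Okafor, 14–11.
Hoang vs Zhou: Hoang wins 15–10.
Hoang–Ivanov: Hoang 15–10.
Larsen vs Okafor: 8 to 17, Okafor.
Larsen vs Zhou: Larsen preferred on 4+5 = 9 ballots; Zhou wins 16–9.
Larsen vs Ivanov: 12 to 13, Ivanov.
Okafor vs Zhou: Okafor preferred on 4+2+5 = 11 ballots; Zhou wins 14–11.
Okafor vs Ivanov: Okafor is ranked higher on 18 ballots, Ivanov on 7. Okafor wins 18–7.
Zhou vs Ivanov: Zhou wins 16–9.
No nominee is unbeaten: Kaur loses to Hoang; Hoang loses to Okafor; Larsen loses to Hoang; Okafor loses to Zhou; Zhou loses to Hoang; Ivanov loses to Hoang. In particular Hoang beats Zhou beats Okafor beats Hoang is a majority cycle — no Condorcet winner exists.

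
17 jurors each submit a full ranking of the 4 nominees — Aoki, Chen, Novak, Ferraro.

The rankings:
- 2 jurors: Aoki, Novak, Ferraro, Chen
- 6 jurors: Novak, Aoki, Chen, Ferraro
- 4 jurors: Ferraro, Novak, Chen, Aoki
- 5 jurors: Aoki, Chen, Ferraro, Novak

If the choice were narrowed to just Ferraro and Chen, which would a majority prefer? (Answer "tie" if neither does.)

Chen

Ballots ranking Ferraro above Chen: 2 + 4 = 6.
Ballots ranking Chen above Ferraro: 17 − 6 = 11.
Chen wins the head-to-head 11–6.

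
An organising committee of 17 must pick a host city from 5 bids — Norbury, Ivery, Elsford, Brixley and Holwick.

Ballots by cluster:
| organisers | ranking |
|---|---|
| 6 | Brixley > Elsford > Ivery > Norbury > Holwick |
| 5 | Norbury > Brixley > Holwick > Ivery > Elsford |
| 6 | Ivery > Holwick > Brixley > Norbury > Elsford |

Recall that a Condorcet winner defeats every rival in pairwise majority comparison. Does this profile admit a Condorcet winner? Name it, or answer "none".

Check each pair by majority over 17 ballots:
Norbury vs Ivery: Ivery, 12–5.
Norbury vs Elsford: Norbury, 11–6.
Norbury–Brixley: Brixley 12–5.
Norbury–Holwick: Norbury 11–6.
Ivery vs Elsford: Ivery wins 11–6.
Ivery–Brixley: Brixley 11–6.
Ivery vs Holwick: Ivery wins 12–5.
Elsford vs Brixley: Brixley wins 17–0.
Elsford vs Holwick: Holwick, 11–6.
Brixley vs Holwick: Brixley wins 11–6.
Brixley beats each of Norbury, Ivery, Elsford, Holwick — Brixley is the Condorcet winner.

Brixley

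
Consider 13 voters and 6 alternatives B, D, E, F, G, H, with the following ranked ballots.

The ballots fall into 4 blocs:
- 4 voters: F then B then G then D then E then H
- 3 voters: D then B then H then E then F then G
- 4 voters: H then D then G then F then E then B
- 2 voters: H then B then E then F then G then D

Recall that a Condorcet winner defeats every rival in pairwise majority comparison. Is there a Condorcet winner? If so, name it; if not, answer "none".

D

Head-to-head results (13 voters):
B vs D: B is ranked higher on 4+2 = 6 ballots, D on 7. D wins 7–6.
B vs E: B preferred on 4+3+2 = 9 ballots; B wins 9–4.
B vs F: B is ranked higher on 3+2 = 5 ballots, F on 8. F wins 8–5.
B vs G: 4+3+2 = 9 for B, 4 for G — B by 9–4.
B vs H: B preferred on 4+3 = 7 ballots; B wins 7–6.
D vs E: 11 to 2, D.
D vs F: D preferred on 3+4 = 7 ballots; D wins 7–6.
D vs G: D is ranked higher on 3+4 = 7 ballots, G on 6. D wins 7–6.
D vs H: 4+3 = 7 for D, 6 for H — D by 7–6.
E vs F: 3+2 = 5 for E, 8 for F — F by 8–5.
E vs G: E preferred on 3+2 = 5 ballots; G wins 8–5.
E vs H: E is ranked higher on 4 ballots, H on 9. H wins 9–4.
F vs G: 4+3+2 = 9 for F, 4 for G — F by 9–4.
F vs H: 4 to 9, H.
G vs H: G is ranked higher on 4 ballots, H on 9. H wins 9–4.
D beats each of B, E, F, G, H — D is the Condorcet winner.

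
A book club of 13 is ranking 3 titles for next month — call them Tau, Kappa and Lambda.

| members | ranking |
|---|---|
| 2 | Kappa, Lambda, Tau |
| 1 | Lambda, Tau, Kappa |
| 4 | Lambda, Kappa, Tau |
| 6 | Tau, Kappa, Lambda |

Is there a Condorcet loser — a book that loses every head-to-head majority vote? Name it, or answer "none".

none

Pairwise majorities:
Tau vs Kappa: Tau wins 7–6.
Tau vs Lambda: Lambda, 7–6.
Kappa vs Lambda: Kappa wins 8–5.
Each book has at least one pairwise win (Tau beats Kappa; Kappa beats Lambda; Lambda beats Tau) — no Condorcet loser.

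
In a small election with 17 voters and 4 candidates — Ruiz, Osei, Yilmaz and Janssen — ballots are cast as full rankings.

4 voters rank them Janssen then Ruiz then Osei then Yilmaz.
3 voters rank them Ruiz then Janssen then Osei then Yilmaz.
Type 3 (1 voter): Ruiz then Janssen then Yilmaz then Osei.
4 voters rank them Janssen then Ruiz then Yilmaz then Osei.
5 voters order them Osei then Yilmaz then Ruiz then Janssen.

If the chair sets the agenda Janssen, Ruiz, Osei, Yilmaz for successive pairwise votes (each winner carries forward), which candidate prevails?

Ruiz

Round 1: Janssen vs Ruiz — 8–9, Ruiz advances.
Round 2: Ruiz vs Osei — 12–5, Ruiz advances.
Round 3: Ruiz vs Yilmaz — 12–5, Ruiz advances.
Ruiz survives the agenda.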